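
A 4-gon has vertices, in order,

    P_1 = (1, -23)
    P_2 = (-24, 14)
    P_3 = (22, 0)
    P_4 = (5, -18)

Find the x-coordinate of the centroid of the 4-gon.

Apply the shoelace formula. First the cross-terms c_i = x_i·y_{i+1} − x_{i+1}·y_i:
  -538, -308, -396, -97  ⇒  2A = -1339, A = -669.5.
Then Σ (x_i + x_{i+1})·c_i = 1716, so x̄ = 1716 / (6·(-669.5)) = -44/103.

-44/103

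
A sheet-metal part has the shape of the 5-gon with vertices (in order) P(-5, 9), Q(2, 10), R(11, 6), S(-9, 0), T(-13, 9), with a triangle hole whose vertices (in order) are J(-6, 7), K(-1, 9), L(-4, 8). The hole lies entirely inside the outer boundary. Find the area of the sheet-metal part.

132

Outer boundary:
P→Q: (-5)(10) − (2)(9) = -68
Q→R: (2)(6) − (11)(10) = -98
R→S: (11)(0) − (-9)(6) = 54
S→T: (-9)(9) − (-13)(0) = -81
T→P: (-13)(9) − (-5)(9) = -72
Σ = -265
Area = |Σ|/2 = 132.5.
Hole:
Apply the shoelace formula: 2A = Σ (x_i·y_{i+1} − x_{i+1}·y_i), indices taken mod 3.
Cross-terms: -47, 28, 20  ⇒  Σ = 1
Area = |Σ|/2 = 0.5.
Net area = 132.5 − 0.5 = 132.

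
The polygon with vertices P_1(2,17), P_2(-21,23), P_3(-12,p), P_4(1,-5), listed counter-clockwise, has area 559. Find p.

-16

Write out the shoelace sum; only the two edges meeting at P_3 involve p:
2·Area = [((-21)·p − (-12)·23) + ((-12)·(-5) − 1·p)] + 430
       = -22·p + 766 = 1118
⇒ p = -16.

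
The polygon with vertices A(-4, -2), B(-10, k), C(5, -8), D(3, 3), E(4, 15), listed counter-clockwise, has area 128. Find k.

-8

Write out the shoelace sum; only the two edges meeting at B involve k:
2·Area = [((-4)·k − (-10)·(-2)) + ((-10)·(-8) − 5·k)] + 124
       = -9·k + 184 = 256
⇒ k = -8.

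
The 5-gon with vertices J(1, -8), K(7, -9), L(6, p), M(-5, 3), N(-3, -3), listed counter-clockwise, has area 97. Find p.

The doubled signed area Σ (x_i y_{i+1} − x_{i+1} y_i) is linear in p.
With p=0 it equals 170; the coefficient of p is 12 (from the two edges through L).
So 12·p + 170 = 2·97 = 194 ⇒ p = 2.

2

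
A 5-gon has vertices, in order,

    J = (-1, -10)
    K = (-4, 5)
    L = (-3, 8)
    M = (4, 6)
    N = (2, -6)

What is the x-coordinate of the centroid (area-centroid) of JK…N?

-26/261

Apply the surveyor's formula. First the cross-terms c_i = x_i·y_{i+1} − x_{i+1}·y_i:
  -45, -17, -50, -36, -26  ⇒  2A = -174, A = -87.
Then Σ (x_i + x_{i+1})·c_i = 52, so x̄ = 52 / (6·(-87)) = -26/261.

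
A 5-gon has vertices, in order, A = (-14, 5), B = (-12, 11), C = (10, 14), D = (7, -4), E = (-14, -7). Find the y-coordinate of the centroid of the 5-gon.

103/29

Apply the shoelace formula. First the cross-terms c_i = x_i·y_{i+1} − x_{i+1}·y_i:
  -94, -278, -138, -105, -168  ⇒  2A = -783, A = -391.5.
Then Σ (y_i + y_{i+1})·c_i = -8343, so ȳ = -8343 / (6·(-391.5)) = 103/29.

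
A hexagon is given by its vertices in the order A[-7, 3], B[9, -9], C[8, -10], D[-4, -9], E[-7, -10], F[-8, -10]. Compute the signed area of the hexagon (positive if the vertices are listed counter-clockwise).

-110.5

Apply the shoelace formula: 2A = Σ (x_i·y_{i+1} − x_{i+1}·y_i), indices taken mod 6.
A→B: (-7)(-9) − (9)(3) = 36
B→C: (9)(-10) − (8)(-9) = -18
C→D: (8)(-9) − (-4)(-10) = -112
D→E: (-4)(-10) − (-7)(-9) = -23
E→F: (-7)(-10) − (-8)(-10) = -10
F→A: (-8)(3) − (-7)(-10) = -94
Σ = -221
Signed area = Σ/2 = -110.5 (negative ⇒ clockwise traversal).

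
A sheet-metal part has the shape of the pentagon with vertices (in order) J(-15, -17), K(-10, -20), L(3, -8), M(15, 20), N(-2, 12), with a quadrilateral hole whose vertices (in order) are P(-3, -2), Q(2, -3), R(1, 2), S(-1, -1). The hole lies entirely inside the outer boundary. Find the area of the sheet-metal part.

432

Outer boundary:
Apply the surveyor's formula: 2A = Σ (x_i·y_{i+1} − x_{i+1}·y_i), indices taken mod 5.
Σ = (130) + (140) + (180) + (220) + (214) = 884
Area = |Σ|/2 = 442.
Hole:
P→Q: (-3)(-3) − (2)(-2) = 13
Q→R: (2)(2) − (1)(-3) = 7
R→S: (1)(-1) − (-1)(2) = 1
S→P: (-1)(-2) − (-3)(-1) = -1
Σ = 20
Area = |Σ|/2 = 10.
Net area = 442 − 10 = 432.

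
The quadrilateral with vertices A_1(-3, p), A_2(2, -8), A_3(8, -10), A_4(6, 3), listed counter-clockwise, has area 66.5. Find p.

The doubled signed area Σ (x_i y_{i+1} − x_{i+1} y_i) is linear in p.
With p=0 it equals 161; the coefficient of p is 4 (from the two edges through A_1).
So 4·p + 161 = 2·66.5 = 133 ⇒ p = -7.

-7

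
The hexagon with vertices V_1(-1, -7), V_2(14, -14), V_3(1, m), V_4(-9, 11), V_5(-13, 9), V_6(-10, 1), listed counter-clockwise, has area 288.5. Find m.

The doubled signed area Σ (x_i y_{i+1} − x_{i+1} y_i) is linear in m.
With m=0 it equals 347; the coefficient of m is 23 (from the two edges through V_3).
So 23·m + 347 = 2·288.5 = 577 ⇒ m = 10.

10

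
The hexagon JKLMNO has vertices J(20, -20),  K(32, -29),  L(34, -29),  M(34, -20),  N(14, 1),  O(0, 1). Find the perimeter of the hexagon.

|JK| = √((12)² + (-9)²) = √225 = 15
|KL| = √((2)² + (0)²) = √4 = 2
|LM| = √((0)² + (9)²) = √81 = 9
|MN| = √((-20)² + (21)²) = √841 = 29
|NO| = √((-14)² + (0)²) = √196 = 14
|OJ| = √((20)² + (-21)²) = √841 = 29
Perimeter = 15 + 2 + 9 + 29 + 14 + 29 = 98.

98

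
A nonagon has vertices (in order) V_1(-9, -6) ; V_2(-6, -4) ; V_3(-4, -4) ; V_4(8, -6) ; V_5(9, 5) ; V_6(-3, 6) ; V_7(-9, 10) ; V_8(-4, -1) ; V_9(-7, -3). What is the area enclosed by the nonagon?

Apply Gauss's area formula: 2A = Σ (x_i·y_{i+1} − x_{i+1}·y_i), indices taken mod 9.
Cross-terms: 0, 8, 56, 94, 69, 24, 49, 5, 15  ⇒  Σ = 320
Area = |Σ|/2 = 160.

160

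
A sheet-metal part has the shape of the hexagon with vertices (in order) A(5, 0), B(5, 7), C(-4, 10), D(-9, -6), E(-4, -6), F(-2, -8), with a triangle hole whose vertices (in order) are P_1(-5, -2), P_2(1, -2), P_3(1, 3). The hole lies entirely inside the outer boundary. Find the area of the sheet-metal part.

Outer boundary:
Σ = (35) + (78) + (114) + (30) + (20) + (40) = 317
Area = |Σ|/2 = 158.5.
Hole:
Apply the shoelace (surveyor's) formula: 2A = Σ (x_i·y_{i+1} − x_{i+1}·y_i), indices taken mod 3.
P_1→P_2: (-5)(-2) − (1)(-2) = 12
P_2→P_3: (1)(3) − (1)(-2) = 5
P_3→P_1: (1)(-2) − (-5)(3) = 13
Σ = 30
Area = |Σ|/2 = 15.
Net area = 158.5 − 15 = 143.5.

143.5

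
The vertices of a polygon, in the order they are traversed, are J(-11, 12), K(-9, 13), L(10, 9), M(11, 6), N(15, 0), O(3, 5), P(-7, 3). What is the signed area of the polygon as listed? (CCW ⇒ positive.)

Apply Gauss's area formula: 2A = Σ (x_i·y_{i+1} − x_{i+1}·y_i), indices taken mod 7.
J→K: (-11)(13) − (-9)(12) = -35
K→L: (-9)(9) − (10)(13) = -211
L→M: (10)(6) − (11)(9) = -39
M→N: (11)(0) − (15)(6) = -90
N→O: (15)(5) − (3)(0) = 75
O→P: (3)(3) − (-7)(5) = 44
P→J: (-7)(12) − (-11)(3) = -51
Σ = -307
Signed area = Σ/2 = -153.5 (negative ⇒ clockwise traversal).

-153.5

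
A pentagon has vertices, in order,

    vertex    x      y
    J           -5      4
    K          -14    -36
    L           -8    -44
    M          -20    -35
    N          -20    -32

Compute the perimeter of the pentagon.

108

|JK| = √((-9)² + (-40)²) = √1681 = 41
|KL| = √((6)² + (-8)²) = √100 = 10
|LM| = √((-12)² + (9)²) = √225 = 15
|MN| = √((0)² + (3)²) = √9 = 3
|NJ| = √((15)² + (36)²) = √1521 = 39
Perimeter = 41 + 10 + 15 + 3 + 39 = 108.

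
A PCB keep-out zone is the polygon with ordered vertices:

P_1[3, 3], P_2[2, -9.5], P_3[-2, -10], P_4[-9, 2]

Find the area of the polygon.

Apply the shoelace (surveyor's) formula: 2A = Σ (x_i·y_{i+1} − x_{i+1}·y_i), indices taken mod 4.
P_1→P_2: (3)(-9.5) − (2)(3) = -34.5
P_2→P_3: (2)(-10) − (-2)(-9.5) = -39
P_3→P_4: (-2)(2) − (-9)(-10) = -94
P_4→P_1: (-9)(3) − (3)(2) = -33
Σ = -200.5
Area = |Σ|/2 = 100.25.

100.25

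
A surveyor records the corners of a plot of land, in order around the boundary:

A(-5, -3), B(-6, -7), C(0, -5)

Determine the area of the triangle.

A→B: (-5)(-7) − (-6)(-3) = 17
B→C: (-6)(-5) − (0)(-7) = 30
C→A: (0)(-3) − (-5)(-5) = -25
Σ = 22
Area = |Σ|/2 = 11.

11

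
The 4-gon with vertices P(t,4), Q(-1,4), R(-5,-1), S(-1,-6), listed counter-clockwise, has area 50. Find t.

The doubled signed area Σ (x_i y_{i+1} − x_{i+1} y_i) is linear in t.
With t=0 it equals 50; the coefficient of t is 10 (from the two edges through P).
So 10·t + 50 = 2·50 = 100 ⇒ t = 5.

5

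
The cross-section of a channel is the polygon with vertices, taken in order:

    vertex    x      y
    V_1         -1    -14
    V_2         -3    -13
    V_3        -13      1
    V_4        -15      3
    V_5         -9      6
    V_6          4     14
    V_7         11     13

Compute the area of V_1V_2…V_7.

340.5

Apply Gauss's area formula: 2A = Σ (x_i·y_{i+1} − x_{i+1}·y_i), indices taken mod 7.
V_1→V_2: (-1)(-13) − (-3)(-14) = -29
V_2→V_3: (-3)(1) − (-13)(-13) = -172
V_3→V_4: (-13)(3) − (-15)(1) = -24
V_4→V_5: (-15)(6) − (-9)(3) = -63
V_5→V_6: (-9)(14) − (4)(6) = -150
V_6→V_7: (4)(13) − (11)(14) = -102
V_7→V_1: (11)(-14) − (-1)(13) = -141
Σ = -681
Area = |Σ|/2 = 340.5.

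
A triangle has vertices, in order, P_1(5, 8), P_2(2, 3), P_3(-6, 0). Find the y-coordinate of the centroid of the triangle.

Apply Gauss's area formula. First the cross-terms c_i = x_i·y_{i+1} − x_{i+1}·y_i:
  -1, 18, -48  ⇒  2A = -31, A = -15.5.
Then Σ (y_i + y_{i+1})·c_i = -341, so ȳ = -341 / (6·(-15.5)) = 11/3.

11/3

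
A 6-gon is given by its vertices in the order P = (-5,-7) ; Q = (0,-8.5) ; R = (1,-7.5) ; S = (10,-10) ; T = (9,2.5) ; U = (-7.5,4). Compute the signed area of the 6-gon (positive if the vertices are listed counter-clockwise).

Σ = (42.5) + (8.5) + (65) + (115) + (54.75) + (72.5) = 358.25
Signed area = Σ/2 = 179.125 (positive ⇒ counter-clockwise traversal).

179.125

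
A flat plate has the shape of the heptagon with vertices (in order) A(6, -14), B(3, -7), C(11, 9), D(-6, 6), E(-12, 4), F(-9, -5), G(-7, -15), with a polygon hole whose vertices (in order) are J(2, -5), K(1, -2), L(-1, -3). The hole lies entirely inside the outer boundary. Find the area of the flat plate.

324.5

Outer boundary:
A→B: (6)(-7) − (3)(-14) = 0
B→C: (3)(9) − (11)(-7) = 104
C→D: (11)(6) − (-6)(9) = 120
D→E: (-6)(4) − (-12)(6) = 48
E→F: (-12)(-5) − (-9)(4) = 96
F→G: (-9)(-15) − (-7)(-5) = 100
G→A: (-7)(-14) − (6)(-15) = 188
Σ = 656
Area = |Σ|/2 = 328.
Hole:
Apply the surveyor's formula: 2A = Σ (x_i·y_{i+1} − x_{i+1}·y_i), indices taken mod 3.
J→K: (2)(-2) − (1)(-5) = 1
K→L: (1)(-3) − (-1)(-2) = -5
L→J: (-1)(-5) − (2)(-3) = 11
Σ = 7
Area = |Σ|/2 = 3.5.
Net area = 328 − 3.5 = 324.5.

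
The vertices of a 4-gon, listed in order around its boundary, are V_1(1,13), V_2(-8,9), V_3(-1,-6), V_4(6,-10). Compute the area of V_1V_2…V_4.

Apply the shoelace formula: 2A = Σ (x_i·y_{i+1} − x_{i+1}·y_i), indices taken mod 4.
Σ = (113) + (57) + (46) + (88) = 304
Area = |Σ|/2 = 152.

152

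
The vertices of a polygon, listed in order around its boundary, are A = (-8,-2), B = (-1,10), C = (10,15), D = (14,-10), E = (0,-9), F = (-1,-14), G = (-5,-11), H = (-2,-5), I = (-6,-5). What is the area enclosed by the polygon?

Apply Gauss's area formula: 2A = Σ (x_i·y_{i+1} − x_{i+1}·y_i), indices taken mod 9.
Σ = (-82) + (-115) + (-310) + (-126) + (-9) + (-59) + (3) + (-20) + (-28) = -746
Area = |Σ|/2 = 373.

373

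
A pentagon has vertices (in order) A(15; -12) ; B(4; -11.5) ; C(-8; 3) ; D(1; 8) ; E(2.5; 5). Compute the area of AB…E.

Apply Gauss's area formula: 2A = Σ (x_i·y_{i+1} − x_{i+1}·y_i), indices taken mod 5.
Σ = (-124.5) + (-80) + (-67) + (-15) + (-105) = -391.5
Area = |Σ|/2 = 195.75.

195.75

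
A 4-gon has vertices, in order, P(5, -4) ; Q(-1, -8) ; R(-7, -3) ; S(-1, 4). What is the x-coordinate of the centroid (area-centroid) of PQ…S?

-1

Apply Gauss's area formula. First the cross-terms c_i = x_i·y_{i+1} − x_{i+1}·y_i:
  -44, -53, -31, -16  ⇒  2A = -144, A = -72.
Then Σ (x_i + x_{i+1})·c_i = 432, so x̄ = 432 / (6·(-72)) = -1.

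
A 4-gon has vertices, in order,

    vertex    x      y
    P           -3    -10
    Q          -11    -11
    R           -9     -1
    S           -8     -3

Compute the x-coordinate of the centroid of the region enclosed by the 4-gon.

Apply the shoelace (surveyor's) formula. First the cross-terms c_i = x_i·y_{i+1} − x_{i+1}·y_i:
  -77, -88, 19, 71  ⇒  2A = -75, A = -37.5.
Then Σ (x_i + x_{i+1})·c_i = 1734, so x̄ = 1734 / (6·(-37.5)) = -578/75.

-578/75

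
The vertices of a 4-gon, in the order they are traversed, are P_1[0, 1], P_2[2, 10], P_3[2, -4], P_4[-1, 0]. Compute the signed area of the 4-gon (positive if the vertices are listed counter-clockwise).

-17.5

Apply the surveyor's formula: 2A = Σ (x_i·y_{i+1} − x_{i+1}·y_i), indices taken mod 4.
Σ = (-2) + (-28) + (-4) + (-1) = -35
Signed area = Σ/2 = -17.5 (negative ⇒ clockwise traversal).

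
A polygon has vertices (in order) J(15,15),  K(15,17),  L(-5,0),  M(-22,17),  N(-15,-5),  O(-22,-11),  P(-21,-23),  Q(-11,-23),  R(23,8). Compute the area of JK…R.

Cross-terms: 30, 85, -85, 365, 55, 275, 230, 441, 225  ⇒  Σ = 1621
Area = |Σ|/2 = 810.5.

810.5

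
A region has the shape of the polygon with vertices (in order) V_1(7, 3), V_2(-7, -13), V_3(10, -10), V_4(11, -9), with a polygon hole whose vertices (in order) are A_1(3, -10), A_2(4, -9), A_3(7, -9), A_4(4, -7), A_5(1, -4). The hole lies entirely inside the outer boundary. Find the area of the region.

Outer boundary:
Apply the shoelace formula: 2A = Σ (x_i·y_{i+1} − x_{i+1}·y_i), indices taken mod 4.
Σ = (-70) + (200) + (20) + (96) = 246
Area = |Σ|/2 = 123.
Hole:
Apply Gauss's area formula: 2A = Σ (x_i·y_{i+1} − x_{i+1}·y_i), indices taken mod 5.
Σ = (13) + (27) + (-13) + (-9) + (2) = 20
Area = |Σ|/2 = 10.
Net area = 123 − 10 = 113.

113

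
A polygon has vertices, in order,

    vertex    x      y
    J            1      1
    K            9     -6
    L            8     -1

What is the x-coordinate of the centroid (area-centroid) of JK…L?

Apply the shoelace formula. First the cross-terms c_i = x_i·y_{i+1} − x_{i+1}·y_i:
  -15, 39, 9  ⇒  2A = 33, A = 16.5.
Then Σ (x_i + x_{i+1})·c_i = 594, so x̄ = 594 / (6·16.5) = 6.

6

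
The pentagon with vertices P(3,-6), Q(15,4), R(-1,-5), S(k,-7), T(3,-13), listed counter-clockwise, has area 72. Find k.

The doubled signed area Σ (x_i y_{i+1} − x_{i+1} y_i) is linear in k.
With k=0 it equals 80; the coefficient of k is -8 (from the two edges through S).
So -8·k + 80 = 2·72 = 144 ⇒ k = -8.

-8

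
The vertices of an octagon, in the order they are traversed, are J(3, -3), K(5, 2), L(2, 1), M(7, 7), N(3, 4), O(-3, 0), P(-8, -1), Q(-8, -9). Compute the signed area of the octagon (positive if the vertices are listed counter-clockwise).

Cross-terms: 21, 1, 7, 7, 12, 3, 64, 51  ⇒  Σ = 166
Signed area = Σ/2 = 83 (positive ⇒ counter-clockwise traversal).

83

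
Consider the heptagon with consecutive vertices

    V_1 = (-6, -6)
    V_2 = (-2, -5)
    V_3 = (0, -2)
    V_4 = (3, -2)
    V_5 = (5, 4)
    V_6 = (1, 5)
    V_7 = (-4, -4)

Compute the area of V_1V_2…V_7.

Cross-terms: 18, 4, 6, 22, 21, 16, 0  ⇒  Σ = 87
Area = |Σ|/2 = 43.5.

43.5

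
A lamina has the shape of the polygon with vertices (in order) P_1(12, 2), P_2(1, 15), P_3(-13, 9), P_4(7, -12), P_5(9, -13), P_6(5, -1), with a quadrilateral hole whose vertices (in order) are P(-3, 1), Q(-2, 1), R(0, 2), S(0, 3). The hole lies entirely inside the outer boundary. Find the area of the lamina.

283

Outer boundary:
Σ = (178) + (204) + (93) + (17) + (56) + (22) = 570
Area = |Σ|/2 = 285.
Hole:
Apply the surveyor's formula: 2A = Σ (x_i·y_{i+1} − x_{i+1}·y_i), indices taken mod 4.
Σ = (-1) + (-4) + (0) + (9) = 4
Area = |Σ|/2 = 2.
Net area = 285 − 2 = 283.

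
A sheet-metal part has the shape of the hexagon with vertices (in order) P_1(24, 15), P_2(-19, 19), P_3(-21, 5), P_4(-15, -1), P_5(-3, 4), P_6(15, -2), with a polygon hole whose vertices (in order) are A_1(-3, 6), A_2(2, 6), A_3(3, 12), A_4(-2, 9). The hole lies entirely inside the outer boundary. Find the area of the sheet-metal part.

Outer boundary:
Apply the surveyor's formula: 2A = Σ (x_i·y_{i+1} − x_{i+1}·y_i), indices taken mod 6.
Cross-terms: 741, 304, 96, -63, -54, 273  ⇒  Σ = 1297
Area = |Σ|/2 = 648.5.
Hole:
Apply the shoelace formula: 2A = Σ (x_i·y_{i+1} − x_{i+1}·y_i), indices taken mod 4.
Σ = (-30) + (6) + (51) + (15) = 42
Area = |Σ|/2 = 21.
Net area = 648.5 − 21 = 627.5.

627.5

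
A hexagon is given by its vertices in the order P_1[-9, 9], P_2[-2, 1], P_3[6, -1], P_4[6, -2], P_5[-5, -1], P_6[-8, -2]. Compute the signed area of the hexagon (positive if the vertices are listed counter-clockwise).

-52.5

Cross-terms: 9, -4, -6, -16, 2, -90  ⇒  Σ = -105
Signed area = Σ/2 = -52.5 (negative ⇒ clockwise traversal).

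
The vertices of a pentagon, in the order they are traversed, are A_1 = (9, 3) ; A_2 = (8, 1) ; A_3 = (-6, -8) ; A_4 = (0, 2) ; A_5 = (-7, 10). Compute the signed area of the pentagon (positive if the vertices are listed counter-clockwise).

Apply the surveyor's formula: 2A = Σ (x_i·y_{i+1} − x_{i+1}·y_i), indices taken mod 5.
Σ = (-15) + (-58) + (-12) + (14) + (-111) = -182
Signed area = Σ/2 = -91 (negative ⇒ clockwise traversal).

-91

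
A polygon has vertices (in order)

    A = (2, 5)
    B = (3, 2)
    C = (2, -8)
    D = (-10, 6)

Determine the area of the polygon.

Σ = (-11) + (-28) + (-68) + (-62) = -169
Area = |Σ|/2 = 84.5.

84.5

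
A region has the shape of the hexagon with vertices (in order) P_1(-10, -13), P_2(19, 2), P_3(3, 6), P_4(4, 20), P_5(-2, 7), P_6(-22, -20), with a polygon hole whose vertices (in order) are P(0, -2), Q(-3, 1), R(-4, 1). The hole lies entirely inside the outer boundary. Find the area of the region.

Outer boundary:
Cross-terms: 227, 108, 36, 68, 194, 86  ⇒  Σ = 719
Area = |Σ|/2 = 359.5.
Hole:
Apply the shoelace formula: 2A = Σ (x_i·y_{i+1} − x_{i+1}·y_i), indices taken mod 3.
P→Q: (0)(1) − (-3)(-2) = -6
Q→R: (-3)(1) − (-4)(1) = 1
R→P: (-4)(-2) − (0)(1) = 8
Σ = 3
Area = |Σ|/2 = 1.5.
Net area = 359.5 − 1.5 = 358.

358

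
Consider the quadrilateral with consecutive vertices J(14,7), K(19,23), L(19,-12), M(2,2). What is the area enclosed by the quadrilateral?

Apply the surveyor's formula: 2A = Σ (x_i·y_{i+1} − x_{i+1}·y_i), indices taken mod 4.
Σ = (189) + (-665) + (62) + (-14) = -428
Area = |Σ|/2 = 214.

214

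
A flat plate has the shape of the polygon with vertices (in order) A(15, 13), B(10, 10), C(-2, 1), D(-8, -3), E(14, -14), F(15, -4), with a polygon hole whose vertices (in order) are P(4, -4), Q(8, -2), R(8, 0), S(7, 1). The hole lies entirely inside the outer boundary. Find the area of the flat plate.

305.5

Outer boundary:
Cross-terms: 20, 30, 14, 154, 154, 255  ⇒  Σ = 627
Area = |Σ|/2 = 313.5.
Hole:
Apply the surveyor's formula: 2A = Σ (x_i·y_{i+1} − x_{i+1}·y_i), indices taken mod 4.
Σ = (24) + (16) + (8) + (-32) = 16
Area = |Σ|/2 = 8.
Net area = 313.5 − 8 = 305.5.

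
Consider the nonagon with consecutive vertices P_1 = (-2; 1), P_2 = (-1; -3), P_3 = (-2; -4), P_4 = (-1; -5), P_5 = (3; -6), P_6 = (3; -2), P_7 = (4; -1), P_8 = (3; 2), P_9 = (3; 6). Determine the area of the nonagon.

43.5

Apply the shoelace (surveyor's) formula: 2A = Σ (x_i·y_{i+1} − x_{i+1}·y_i), indices taken mod 9.
Σ = (7) + (-2) + (6) + (21) + (12) + (5) + (11) + (12) + (15) = 87
Area = |Σ|/2 = 43.5.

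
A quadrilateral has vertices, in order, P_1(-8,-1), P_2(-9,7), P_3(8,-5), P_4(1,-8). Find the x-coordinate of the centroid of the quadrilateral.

Apply the shoelace formula. First the cross-terms c_i = x_i·y_{i+1} − x_{i+1}·y_i:
  -65, -11, -59, -65  ⇒  2A = -200, A = -100.
Then Σ (x_i + x_{i+1})·c_i = 1040, so x̄ = 1040 / (6·(-100)) = -26/15.

-26/15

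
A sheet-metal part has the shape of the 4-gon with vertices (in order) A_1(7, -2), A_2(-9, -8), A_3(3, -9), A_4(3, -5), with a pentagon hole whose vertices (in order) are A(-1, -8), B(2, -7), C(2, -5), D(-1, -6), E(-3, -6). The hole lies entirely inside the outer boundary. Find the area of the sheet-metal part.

28

Outer boundary:
Apply the shoelace formula: 2A = Σ (x_i·y_{i+1} − x_{i+1}·y_i), indices taken mod 4.
Cross-terms: -74, 105, 12, 29  ⇒  Σ = 72
Area = |Σ|/2 = 36.
Hole:
A→B: (-1)(-7) − (2)(-8) = 23
B→C: (2)(-5) − (2)(-7) = 4
C→D: (2)(-6) − (-1)(-5) = -17
D→E: (-1)(-6) − (-3)(-6) = -12
E→A: (-3)(-8) − (-1)(-6) = 18
Σ = 16
Area = |Σ|/2 = 8.
Net area = 36 − 8 = 28.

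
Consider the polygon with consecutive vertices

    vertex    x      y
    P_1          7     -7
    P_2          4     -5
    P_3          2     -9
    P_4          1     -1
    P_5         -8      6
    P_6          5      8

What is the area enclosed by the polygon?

106.5

Apply the surveyor's formula: 2A = Σ (x_i·y_{i+1} − x_{i+1}·y_i), indices taken mod 6.
Σ = (-7) + (-26) + (7) + (-2) + (-94) + (-91) = -213
Area = |Σ|/2 = 106.5.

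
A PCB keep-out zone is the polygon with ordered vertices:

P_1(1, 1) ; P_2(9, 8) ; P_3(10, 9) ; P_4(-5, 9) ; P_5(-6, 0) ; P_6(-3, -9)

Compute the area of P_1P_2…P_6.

124.5

Σ = (-1) + (1) + (135) + (54) + (54) + (6) = 249
Area = |Σ|/2 = 124.5.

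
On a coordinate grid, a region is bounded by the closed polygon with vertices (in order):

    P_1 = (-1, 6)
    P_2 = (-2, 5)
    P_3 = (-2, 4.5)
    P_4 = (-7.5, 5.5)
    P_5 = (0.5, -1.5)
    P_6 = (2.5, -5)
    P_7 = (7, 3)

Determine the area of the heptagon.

64

Σ = (7) + (1) + (22.75) + (8.5) + (1.25) + (42.5) + (45) = 128
Area = |Σ|/2 = 64.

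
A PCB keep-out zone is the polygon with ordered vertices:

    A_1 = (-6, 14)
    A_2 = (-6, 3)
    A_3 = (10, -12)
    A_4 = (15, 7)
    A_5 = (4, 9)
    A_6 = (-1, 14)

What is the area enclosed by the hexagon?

Apply Gauss's area formula: 2A = Σ (x_i·y_{i+1} − x_{i+1}·y_i), indices taken mod 6.
Σ = (66) + (42) + (250) + (107) + (65) + (70) = 600
Area = |Σ|/2 = 300.

300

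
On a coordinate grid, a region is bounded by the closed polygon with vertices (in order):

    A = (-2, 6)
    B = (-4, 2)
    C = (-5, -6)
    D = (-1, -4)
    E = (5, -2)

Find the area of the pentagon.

Cross-terms: 20, 34, 14, 22, 26  ⇒  Σ = 116
Area = |Σ|/2 = 58.

58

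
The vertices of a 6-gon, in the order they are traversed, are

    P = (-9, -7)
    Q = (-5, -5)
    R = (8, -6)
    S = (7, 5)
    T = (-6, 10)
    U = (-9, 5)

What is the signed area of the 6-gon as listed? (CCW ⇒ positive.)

Apply the surveyor's formula: 2A = Σ (x_i·y_{i+1} − x_{i+1}·y_i), indices taken mod 6.
Cross-terms: 10, 70, 82, 100, 60, 108  ⇒  Σ = 430
Signed area = Σ/2 = 215 (positive ⇒ counter-clockwise traversal).

215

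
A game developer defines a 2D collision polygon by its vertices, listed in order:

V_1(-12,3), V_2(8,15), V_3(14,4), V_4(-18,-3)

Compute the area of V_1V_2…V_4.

Cross-terms: -204, -178, 30, -90  ⇒  Σ = -442
Area = |Σ|/2 = 221.

221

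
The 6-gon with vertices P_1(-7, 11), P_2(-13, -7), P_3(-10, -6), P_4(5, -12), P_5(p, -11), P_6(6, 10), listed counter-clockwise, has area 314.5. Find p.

6

Write out the shoelace sum; only the two edges meeting at P_5 involve p:
2·Area = [(5·(-11) − p·(-12)) + (p·10 − 6·(-11))] + 486
       = 22·p + 497 = 629
⇒ p = 6.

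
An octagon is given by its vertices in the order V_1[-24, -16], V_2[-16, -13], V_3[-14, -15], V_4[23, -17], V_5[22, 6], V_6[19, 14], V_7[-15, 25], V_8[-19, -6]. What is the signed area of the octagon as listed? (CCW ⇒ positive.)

1406.5

Apply Gauss's area formula: 2A = Σ (x_i·y_{i+1} − x_{i+1}·y_i), indices taken mod 8.
Cross-terms: 56, 58, 583, 512, 194, 685, 565, 160  ⇒  Σ = 2813
Signed area = Σ/2 = 1406.5 (positive ⇒ counter-clockwise traversal).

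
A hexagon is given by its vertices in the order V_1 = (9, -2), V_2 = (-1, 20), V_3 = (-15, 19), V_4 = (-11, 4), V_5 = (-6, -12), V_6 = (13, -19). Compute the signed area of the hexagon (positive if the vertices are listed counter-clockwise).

Apply Gauss's area formula: 2A = Σ (x_i·y_{i+1} − x_{i+1}·y_i), indices taken mod 6.
Cross-terms: 178, 281, 149, 156, 270, 145  ⇒  Σ = 1179
Signed area = Σ/2 = 589.5 (positive ⇒ counter-clockwise traversal).

589.5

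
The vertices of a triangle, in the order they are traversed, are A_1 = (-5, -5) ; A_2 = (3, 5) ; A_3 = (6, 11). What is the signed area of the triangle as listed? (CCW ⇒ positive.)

Apply the shoelace (surveyor's) formula: 2A = Σ (x_i·y_{i+1} − x_{i+1}·y_i), indices taken mod 3.
Σ = (-10) + (3) + (25) = 18
Signed area = Σ/2 = 9 (positive ⇒ counter-clockwise traversal).

9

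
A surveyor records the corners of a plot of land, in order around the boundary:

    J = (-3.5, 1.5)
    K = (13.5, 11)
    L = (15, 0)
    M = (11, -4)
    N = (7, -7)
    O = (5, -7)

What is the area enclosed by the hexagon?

Apply the surveyor's formula: 2A = Σ (x_i·y_{i+1} − x_{i+1}·y_i), indices taken mod 6.
Cross-terms: -58.75, -165, -60, -49, -14, -17  ⇒  Σ = -363.75
Area = |Σ|/2 = 181.875.

181.875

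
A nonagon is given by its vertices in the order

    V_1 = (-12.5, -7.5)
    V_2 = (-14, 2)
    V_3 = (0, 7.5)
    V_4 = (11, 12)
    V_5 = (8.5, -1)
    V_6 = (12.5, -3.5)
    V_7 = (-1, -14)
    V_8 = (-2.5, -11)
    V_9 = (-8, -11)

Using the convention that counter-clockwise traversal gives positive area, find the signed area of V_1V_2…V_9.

-394.125

Apply the shoelace formula: 2A = Σ (x_i·y_{i+1} − x_{i+1}·y_i), indices taken mod 9.
Σ = (-130) + (-105) + (-82.5) + (-113) + (-17.25) + (-178.5) + (-24) + (-60.5) + (-77.5) = -788.25
Signed area = Σ/2 = -394.125 (negative ⇒ clockwise traversal).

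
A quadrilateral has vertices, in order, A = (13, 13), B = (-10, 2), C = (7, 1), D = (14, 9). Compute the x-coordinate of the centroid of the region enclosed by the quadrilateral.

Apply the shoelace formula. First the cross-terms c_i = x_i·y_{i+1} − x_{i+1}·y_i:
  156, -24, 49, 65  ⇒  2A = 246, A = 123.
Then Σ (x_i + x_{i+1})·c_i = 3324, so x̄ = 3324 / (6·123) = 554/123.

554/123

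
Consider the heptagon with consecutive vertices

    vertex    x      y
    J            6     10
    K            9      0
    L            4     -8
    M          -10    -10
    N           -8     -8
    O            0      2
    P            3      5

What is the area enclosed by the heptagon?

Σ = (-90) + (-72) + (-120) + (0) + (-16) + (-6) + (0) = -304
Area = |Σ|/2 = 152.

152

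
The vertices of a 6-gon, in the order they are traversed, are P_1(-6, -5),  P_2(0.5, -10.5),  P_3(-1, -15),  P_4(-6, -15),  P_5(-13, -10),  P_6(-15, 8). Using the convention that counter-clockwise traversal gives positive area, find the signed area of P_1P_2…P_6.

Apply the shoelace (surveyor's) formula: 2A = Σ (x_i·y_{i+1} − x_{i+1}·y_i), indices taken mod 6.
Σ = (65.5) + (-18) + (-75) + (-135) + (-254) + (123) = -293.5
Signed area = Σ/2 = -146.75 (negative ⇒ clockwise traversal).

-146.75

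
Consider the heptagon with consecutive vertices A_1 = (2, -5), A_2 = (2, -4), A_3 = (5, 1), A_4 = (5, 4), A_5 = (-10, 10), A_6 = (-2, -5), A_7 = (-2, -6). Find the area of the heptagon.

Apply Gauss's area formula: 2A = Σ (x_i·y_{i+1} − x_{i+1}·y_i), indices taken mod 7.
Cross-terms: 2, 22, 15, 90, 70, 2, 22  ⇒  Σ = 223
Area = |Σ|/2 = 111.5.

111.5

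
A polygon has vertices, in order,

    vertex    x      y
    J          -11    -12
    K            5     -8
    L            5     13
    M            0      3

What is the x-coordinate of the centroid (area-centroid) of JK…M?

Apply the surveyor's formula. First the cross-terms c_i = x_i·y_{i+1} − x_{i+1}·y_i:
  148, 105, 15, 33  ⇒  2A = 301, A = 150.5.
Then Σ (x_i + x_{i+1})·c_i = -126, so x̄ = -126 / (6·150.5) = -6/43.

-6/43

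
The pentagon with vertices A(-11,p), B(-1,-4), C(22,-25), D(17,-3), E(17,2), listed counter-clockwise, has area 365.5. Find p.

Write out the shoelace sum; only the two edges meeting at A involve p:
2·Area = [(17·p − (-11)·2) + ((-11)·(-4) − (-1)·p)] + 557
       = 18·p + 623 = 731
⇒ p = 6.

6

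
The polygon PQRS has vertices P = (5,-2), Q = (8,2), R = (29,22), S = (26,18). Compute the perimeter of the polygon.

|PQ| = √((3)² + (4)²) = √25 = 5
|QR| = √((21)² + (20)²) = √841 = 29
|RS| = √((-3)² + (-4)²) = √25 = 5
|SP| = √((-21)² + (-20)²) = √841 = 29
Perimeter = 5 + 29 + 5 + 29 = 68.

68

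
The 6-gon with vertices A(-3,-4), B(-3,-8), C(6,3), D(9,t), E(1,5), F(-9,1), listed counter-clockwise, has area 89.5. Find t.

The doubled signed area Σ (x_i y_{i+1} − x_{i+1} y_i) is linear in t.
With t=0 it equals 154; the coefficient of t is 5 (from the two edges through D).
So 5·t + 154 = 2·89.5 = 179 ⇒ t = 5.

5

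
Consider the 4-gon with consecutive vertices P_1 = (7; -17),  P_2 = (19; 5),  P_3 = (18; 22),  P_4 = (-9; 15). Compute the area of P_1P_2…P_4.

601

Σ = (358) + (328) + (468) + (48) = 1202
Area = |Σ|/2 = 601.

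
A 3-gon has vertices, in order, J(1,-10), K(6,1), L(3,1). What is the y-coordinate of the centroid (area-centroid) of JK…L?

-8/3

Apply the surveyor's formula. First the cross-terms c_i = x_i·y_{i+1} − x_{i+1}·y_i:
  61, 3, -31  ⇒  2A = 33, A = 16.5.
Then Σ (y_i + y_{i+1})·c_i = -264, so ȳ = -264 / (6·16.5) = -8/3.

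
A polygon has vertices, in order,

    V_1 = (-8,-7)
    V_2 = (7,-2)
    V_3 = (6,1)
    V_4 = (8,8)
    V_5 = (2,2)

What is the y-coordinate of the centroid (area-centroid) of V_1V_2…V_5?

-127/189

Apply the surveyor's formula. First the cross-terms c_i = x_i·y_{i+1} − x_{i+1}·y_i:
  65, 19, 40, 0, 2  ⇒  2A = 126, A = 63.
Then Σ (y_i + y_{i+1})·c_i = -254, so ȳ = -254 / (6·63) = -127/189.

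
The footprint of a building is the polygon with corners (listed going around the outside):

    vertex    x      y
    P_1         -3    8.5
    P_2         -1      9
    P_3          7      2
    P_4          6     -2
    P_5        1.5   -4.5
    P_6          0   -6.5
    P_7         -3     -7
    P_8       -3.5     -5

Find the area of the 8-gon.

108.5

P_1→P_2: (-3)(9) − (-1)(8.5) = -18.5
P_2→P_3: (-1)(2) − (7)(9) = -65
P_3→P_4: (7)(-2) − (6)(2) = -26
P_4→P_5: (6)(-4.5) − (1.5)(-2) = -24
P_5→P_6: (1.5)(-6.5) − (0)(-4.5) = -9.75
P_6→P_7: (0)(-7) − (-3)(-6.5) = -19.5
P_7→P_8: (-3)(-5) − (-3.5)(-7) = -9.5
P_8→P_1: (-3.5)(8.5) − (-3)(-5) = -44.75
Σ = -217
Area = |Σ|/2 = 108.5.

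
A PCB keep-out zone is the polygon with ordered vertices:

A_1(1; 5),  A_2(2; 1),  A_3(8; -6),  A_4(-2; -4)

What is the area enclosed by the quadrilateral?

Apply the shoelace formula: 2A = Σ (x_i·y_{i+1} − x_{i+1}·y_i), indices taken mod 4.
Σ = (-9) + (-20) + (-44) + (-6) = -79
Area = |Σ|/2 = 39.5.

39.5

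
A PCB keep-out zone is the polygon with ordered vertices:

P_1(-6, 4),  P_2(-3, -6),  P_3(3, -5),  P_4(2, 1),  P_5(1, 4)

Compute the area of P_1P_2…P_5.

Cross-terms: 48, 33, 13, 7, 28  ⇒  Σ = 129
Area = |Σ|/2 = 64.5.

64.5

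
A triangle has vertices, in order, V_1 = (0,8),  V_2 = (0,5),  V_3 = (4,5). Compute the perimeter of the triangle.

12

|V_1V_2| = √((0)² + (-3)²) = √9 = 3
|V_2V_3| = √((4)² + (0)²) = √16 = 4
|V_3V_1| = √((-4)² + (3)²) = √25 = 5
Perimeter = 3 + 4 + 5 = 12.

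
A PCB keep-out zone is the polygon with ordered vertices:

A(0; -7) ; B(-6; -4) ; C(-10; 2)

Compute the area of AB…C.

Apply the shoelace formula: 2A = Σ (x_i·y_{i+1} − x_{i+1}·y_i), indices taken mod 3.
Σ = (-42) + (-52) + (70) = -24
Area = |Σ|/2 = 12.

12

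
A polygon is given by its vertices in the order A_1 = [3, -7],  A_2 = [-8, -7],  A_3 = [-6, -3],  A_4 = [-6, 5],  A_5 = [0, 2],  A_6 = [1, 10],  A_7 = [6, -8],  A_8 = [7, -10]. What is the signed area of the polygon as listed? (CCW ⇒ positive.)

-124

Apply the shoelace formula: 2A = Σ (x_i·y_{i+1} − x_{i+1}·y_i), indices taken mod 8.
Σ = (-77) + (-18) + (-48) + (-12) + (-2) + (-68) + (-4) + (-19) = -248
Signed area = Σ/2 = -124 (negative ⇒ clockwise traversal).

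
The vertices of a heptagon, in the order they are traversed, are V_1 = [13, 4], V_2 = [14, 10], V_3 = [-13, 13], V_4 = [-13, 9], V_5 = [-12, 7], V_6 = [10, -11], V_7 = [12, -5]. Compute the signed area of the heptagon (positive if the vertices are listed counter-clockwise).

356

Apply the surveyor's formula: 2A = Σ (x_i·y_{i+1} − x_{i+1}·y_i), indices taken mod 7.
Σ = (74) + (312) + (52) + (17) + (62) + (82) + (113) = 712
Signed area = Σ/2 = 356 (positive ⇒ counter-clockwise traversal).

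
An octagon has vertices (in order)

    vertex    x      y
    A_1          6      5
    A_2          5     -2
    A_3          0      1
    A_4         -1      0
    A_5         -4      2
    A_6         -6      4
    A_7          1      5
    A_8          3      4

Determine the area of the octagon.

45.5

Apply the surveyor's formula: 2A = Σ (x_i·y_{i+1} − x_{i+1}·y_i), indices taken mod 8.
Σ = (-37) + (5) + (1) + (-2) + (-4) + (-34) + (-11) + (-9) = -91
Area = |Σ|/2 = 45.5.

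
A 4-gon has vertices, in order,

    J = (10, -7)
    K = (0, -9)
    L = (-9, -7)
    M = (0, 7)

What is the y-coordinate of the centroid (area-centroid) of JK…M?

-3

Apply Gauss's area formula. First the cross-terms c_i = x_i·y_{i+1} − x_{i+1}·y_i:
  -90, -81, -63, -70  ⇒  2A = -304, A = -152.
Then Σ (y_i + y_{i+1})·c_i = 2736, so ȳ = 2736 / (6·(-152)) = -3.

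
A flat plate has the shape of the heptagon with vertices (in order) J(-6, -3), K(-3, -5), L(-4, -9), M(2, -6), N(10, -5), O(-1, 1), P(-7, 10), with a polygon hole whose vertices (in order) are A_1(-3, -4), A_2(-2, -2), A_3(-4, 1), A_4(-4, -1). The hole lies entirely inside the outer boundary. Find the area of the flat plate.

97

Outer boundary:
Σ = (21) + (7) + (42) + (50) + (5) + (-3) + (81) = 203
Area = |Σ|/2 = 101.5.
Hole:
Apply the shoelace formula: 2A = Σ (x_i·y_{i+1} − x_{i+1}·y_i), indices taken mod 4.
Σ = (-2) + (-10) + (8) + (13) = 9
Area = |Σ|/2 = 4.5.
Net area = 101.5 − 4.5 = 97.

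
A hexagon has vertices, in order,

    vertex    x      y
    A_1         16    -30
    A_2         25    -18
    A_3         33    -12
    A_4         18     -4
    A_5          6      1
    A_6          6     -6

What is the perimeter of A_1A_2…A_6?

|A_1A_2| = √((9)² + (12)²) = √225 = 15
|A_2A_3| = √((8)² + (6)²) = √100 = 10
|A_3A_4| = √((-15)² + (8)²) = √289 = 17
|A_4A_5| = √((-12)² + (5)²) = √169 = 13
|A_5A_6| = √((0)² + (-7)²) = √49 = 7
|A_6A_1| = √((10)² + (-24)²) = √676 = 26
Perimeter = 15 + 10 + 17 + 13 + 7 + 26 = 88.

88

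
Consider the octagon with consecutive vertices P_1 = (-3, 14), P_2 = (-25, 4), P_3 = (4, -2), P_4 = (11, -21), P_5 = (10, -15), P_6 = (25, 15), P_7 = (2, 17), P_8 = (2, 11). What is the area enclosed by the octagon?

Σ = (338) + (34) + (-62) + (45) + (525) + (395) + (-12) + (61) = 1324
Area = |Σ|/2 = 662.

662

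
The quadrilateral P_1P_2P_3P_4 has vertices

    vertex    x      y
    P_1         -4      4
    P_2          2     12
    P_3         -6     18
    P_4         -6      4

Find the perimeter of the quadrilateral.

|P_1P_2| = √((6)² + (8)²) = √100 = 10
|P_2P_3| = √((-8)² + (6)²) = √100 = 10
|P_3P_4| = √((0)² + (-14)²) = √196 = 14
|P_4P_1| = √((2)² + (0)²) = √4 = 2
Perimeter = 10 + 10 + 14 + 2 = 36.

36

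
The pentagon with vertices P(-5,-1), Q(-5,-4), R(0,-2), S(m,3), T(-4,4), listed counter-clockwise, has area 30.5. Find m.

0

The doubled signed area Σ (x_i y_{i+1} − x_{i+1} y_i) is linear in m.
With m=0 it equals 61; the coefficient of m is 6 (from the two edges through S).
So 6·m + 61 = 2·30.5 = 61 ⇒ m = 0.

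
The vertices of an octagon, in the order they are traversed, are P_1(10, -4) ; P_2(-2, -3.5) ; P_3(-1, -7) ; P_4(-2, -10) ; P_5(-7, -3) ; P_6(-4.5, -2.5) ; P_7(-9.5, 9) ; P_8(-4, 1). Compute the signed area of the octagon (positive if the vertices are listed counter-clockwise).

Σ = (-43) + (10.5) + (-4) + (-64) + (4) + (-64.25) + (26.5) + (6) = -128.25
Signed area = Σ/2 = -64.125 (negative ⇒ clockwise traversal).

-64.125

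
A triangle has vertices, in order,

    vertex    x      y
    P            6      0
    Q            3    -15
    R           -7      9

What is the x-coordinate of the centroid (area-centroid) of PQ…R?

Apply the shoelace formula. First the cross-terms c_i = x_i·y_{i+1} − x_{i+1}·y_i:
  -90, -78, -54  ⇒  2A = -222, A = -111.
Then Σ (x_i + x_{i+1})·c_i = -444, so x̄ = -444 / (6·(-111)) = 2/3.

2/3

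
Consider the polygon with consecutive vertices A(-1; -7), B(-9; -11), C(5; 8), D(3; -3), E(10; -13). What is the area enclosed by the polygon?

100

Apply the shoelace (surveyor's) formula: 2A = Σ (x_i·y_{i+1} − x_{i+1}·y_i), indices taken mod 5.
Σ = (-52) + (-17) + (-39) + (-9) + (-83) = -200
Area = |Σ|/2 = 100.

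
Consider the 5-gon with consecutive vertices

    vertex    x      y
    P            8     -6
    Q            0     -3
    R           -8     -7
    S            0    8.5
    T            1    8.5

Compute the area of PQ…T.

Apply the shoelace formula: 2A = Σ (x_i·y_{i+1} − x_{i+1}·y_i), indices taken mod 5.
Σ = (-24) + (-24) + (-68) + (-8.5) + (-74) = -198.5
Area = |Σ|/2 = 99.25.

99.25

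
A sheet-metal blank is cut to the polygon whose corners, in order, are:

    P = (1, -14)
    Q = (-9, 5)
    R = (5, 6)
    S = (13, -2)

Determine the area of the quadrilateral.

234

Apply the surveyor's formula: 2A = Σ (x_i·y_{i+1} − x_{i+1}·y_i), indices taken mod 4.
Σ = (-121) + (-79) + (-88) + (-180) = -468
Area = |Σ|/2 = 234.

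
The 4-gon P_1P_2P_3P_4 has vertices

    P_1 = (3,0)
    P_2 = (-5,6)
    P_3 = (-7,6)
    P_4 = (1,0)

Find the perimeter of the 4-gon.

24

|P_1P_2| = √((-8)² + (6)²) = √100 = 10
|P_2P_3| = √((-2)² + (0)²) = √4 = 2
|P_3P_4| = √((8)² + (-6)²) = √100 = 10
|P_4P_1| = √((2)² + (0)²) = √4 = 2
Perimeter = 10 + 2 + 10 + 2 = 24.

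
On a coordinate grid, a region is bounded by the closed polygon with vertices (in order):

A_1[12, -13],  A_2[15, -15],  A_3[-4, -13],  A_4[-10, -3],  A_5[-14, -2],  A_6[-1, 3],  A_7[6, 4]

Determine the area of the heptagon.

Cross-terms: 15, -255, -118, -22, -44, -22, -126  ⇒  Σ = -572
Area = |Σ|/2 = 286.

286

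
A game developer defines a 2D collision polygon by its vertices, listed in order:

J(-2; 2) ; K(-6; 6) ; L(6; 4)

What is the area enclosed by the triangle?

20

Apply the shoelace formula: 2A = Σ (x_i·y_{i+1} − x_{i+1}·y_i), indices taken mod 3.
Cross-terms: 0, -60, 20  ⇒  Σ = -40
Area = |Σ|/2 = 20.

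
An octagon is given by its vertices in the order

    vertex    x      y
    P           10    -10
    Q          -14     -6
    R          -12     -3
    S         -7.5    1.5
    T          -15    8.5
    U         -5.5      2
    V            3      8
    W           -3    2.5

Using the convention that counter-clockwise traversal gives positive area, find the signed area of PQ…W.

Cross-terms: -200, -30, -40.5, -41.25, 16.75, -50, 31.5, 5  ⇒  Σ = -308.5
Signed area = Σ/2 = -154.25 (negative ⇒ clockwise traversal).

-154.25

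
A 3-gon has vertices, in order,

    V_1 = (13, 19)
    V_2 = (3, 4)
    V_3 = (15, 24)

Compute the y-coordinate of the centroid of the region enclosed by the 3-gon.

47/3

Apply the surveyor's formula. First the cross-terms c_i = x_i·y_{i+1} − x_{i+1}·y_i:
  -5, 12, -27  ⇒  2A = -20, A = -10.
Then Σ (y_i + y_{i+1})·c_i = -940, so ȳ = -940 / (6·(-10)) = 47/3.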